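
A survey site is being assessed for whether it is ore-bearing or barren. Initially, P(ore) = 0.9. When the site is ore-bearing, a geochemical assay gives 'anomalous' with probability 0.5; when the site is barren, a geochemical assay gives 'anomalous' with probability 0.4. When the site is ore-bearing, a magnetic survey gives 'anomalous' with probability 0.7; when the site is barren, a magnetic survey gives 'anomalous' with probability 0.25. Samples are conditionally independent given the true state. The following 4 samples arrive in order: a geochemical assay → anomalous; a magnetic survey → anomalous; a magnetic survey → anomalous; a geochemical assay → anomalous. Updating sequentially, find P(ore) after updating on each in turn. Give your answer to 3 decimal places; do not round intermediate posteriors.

0.991

Each posterior becomes the prior for the next update.
After a geochemical assay='anomalous': P(ore) = 0.5·0.9000 / (0.5·0.9000 + 0.4·0.1000) ≈ 0.9184
After a magnetic survey='anomalous': P(ore) = 0.7·0.9184 / (0.7·0.9184 + 0.25·0.0816) ≈ 0.9692
After a magnetic survey='anomalous': P(ore) = 0.7·0.9692 / (0.7·0.9692 + 0.25·0.0308) ≈ 0.9888
After a geochemical assay='anomalous': P(ore) = 0.5·0.9888 / (0.5·0.9888 + 0.4·0.0112) ≈ 0.9910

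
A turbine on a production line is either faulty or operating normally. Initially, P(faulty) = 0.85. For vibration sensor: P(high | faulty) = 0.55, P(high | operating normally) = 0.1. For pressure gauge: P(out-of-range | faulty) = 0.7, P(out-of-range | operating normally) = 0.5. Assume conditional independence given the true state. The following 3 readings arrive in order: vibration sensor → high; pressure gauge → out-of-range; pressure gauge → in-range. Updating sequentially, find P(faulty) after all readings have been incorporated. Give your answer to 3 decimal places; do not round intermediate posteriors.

0.963

After vibration sensor='high': P(faulty) = 0.55·0.8500 / (0.55·0.8500 + 0.1·0.1500) ≈ 0.9689
After pressure gauge='out-of-range': P(faulty) = 0.7·0.9689 / (0.7·0.9689 + 0.5·0.0311) ≈ 0.9776
After pressure gauge='in-range': P(faulty) = 0.3·0.9776 / (0.3·0.9776 + 0.5·0.0224) ≈ 0.9632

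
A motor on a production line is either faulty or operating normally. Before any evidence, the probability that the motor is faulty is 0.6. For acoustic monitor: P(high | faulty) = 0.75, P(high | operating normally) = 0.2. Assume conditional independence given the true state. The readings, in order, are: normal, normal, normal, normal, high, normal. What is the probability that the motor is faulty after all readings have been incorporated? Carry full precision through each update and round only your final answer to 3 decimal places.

0.016

After 'normal': P(faulty) = 0.25·0.6000 / (0.25·0.6000 + 0.8·0.4000) ≈ 0.3191
After 'normal': P(faulty) = 0.25·0.3191 / (0.25·0.3191 + 0.8·0.6809) ≈ 0.1278
After 'normal': P(faulty) = 0.25·0.1278 / (0.25·0.1278 + 0.8·0.8722) ≈ 0.0438
After 'normal': P(faulty) = 0.25·0.0438 / (0.25·0.0438 + 0.8·0.9562) ≈ 0.0141
After 'high': P(faulty) = 0.75·0.0141 / (0.75·0.0141 + 0.2·0.9859) ≈ 0.0509
After 'normal': P(faulty) = 0.25·0.0509 / (0.25·0.0509 + 0.8·0.9491) ≈ 0.0165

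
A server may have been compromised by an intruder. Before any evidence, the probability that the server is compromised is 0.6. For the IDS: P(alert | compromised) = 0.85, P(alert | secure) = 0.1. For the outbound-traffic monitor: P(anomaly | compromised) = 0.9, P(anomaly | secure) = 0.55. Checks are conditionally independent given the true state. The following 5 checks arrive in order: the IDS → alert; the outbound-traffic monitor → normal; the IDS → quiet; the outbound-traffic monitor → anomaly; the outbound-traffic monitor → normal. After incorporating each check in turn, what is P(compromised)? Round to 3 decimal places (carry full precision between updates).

0.147

After the IDS='alert': P(compromised) = 0.85·0.6000 / (0.85·0.6000 + 0.1·0.4000) ≈ 0.9273
After the outbound-traffic monitor='normal': P(compromised) = 0.1·0.9273 / (0.1·0.9273 + 0.45·0.0727) ≈ 0.7391
After the IDS='quiet': P(compromised) = 0.15·0.7391 / (0.15·0.7391 + 0.9·0.2609) ≈ 0.3208
After the outbound-traffic monitor='anomaly': P(compromised) = 0.9·0.3208 / (0.9·0.3208 + 0.55·0.6792) ≈ 0.4359
After the outbound-traffic monitor='normal': P(compromised) = 0.1·0.4359 / (0.1·0.4359 + 0.45·0.5641) ≈ 0.1466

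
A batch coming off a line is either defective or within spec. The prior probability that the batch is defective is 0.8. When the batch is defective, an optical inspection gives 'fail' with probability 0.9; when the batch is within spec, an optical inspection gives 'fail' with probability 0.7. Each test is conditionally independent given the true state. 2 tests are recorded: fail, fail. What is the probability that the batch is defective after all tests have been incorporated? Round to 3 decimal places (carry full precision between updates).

0.869

After 'fail': P(defective) = 0.9·0.8000 / (0.9·0.8000 + 0.7·0.2000) ≈ 0.8372
After 'fail': P(defective) = 0.9·0.8372 / (0.9·0.8372 + 0.7·0.1628) ≈ 0.8686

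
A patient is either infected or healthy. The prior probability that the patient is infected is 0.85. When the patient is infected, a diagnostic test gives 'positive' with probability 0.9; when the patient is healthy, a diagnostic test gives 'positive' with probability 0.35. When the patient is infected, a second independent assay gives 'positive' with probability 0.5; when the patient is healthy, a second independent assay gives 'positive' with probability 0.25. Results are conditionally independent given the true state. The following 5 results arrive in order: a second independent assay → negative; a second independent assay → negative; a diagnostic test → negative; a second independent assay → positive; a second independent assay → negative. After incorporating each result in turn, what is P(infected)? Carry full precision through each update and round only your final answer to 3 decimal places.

0.341

After a second independent assay='negative': P(infected) = 0.5·0.8500 / (0.5·0.8500 + 0.75·0.1500) ≈ 0.7907
After a second independent assay='negative': P(infected) = 0.5·0.7907 / (0.5·0.7907 + 0.75·0.2093) ≈ 0.7158
After a diagnostic test='negative': P(infected) = 0.1·0.7158 / (0.1·0.7158 + 0.65·0.2842) ≈ 0.2793
After a second independent assay='positive': P(infected) = 0.5·0.2793 / (0.5·0.2793 + 0.25·0.7207) ≈ 0.4366
After a second independent assay='negative': P(infected) = 0.5·0.4366 / (0.5·0.4366 + 0.75·0.5634) ≈ 0.3406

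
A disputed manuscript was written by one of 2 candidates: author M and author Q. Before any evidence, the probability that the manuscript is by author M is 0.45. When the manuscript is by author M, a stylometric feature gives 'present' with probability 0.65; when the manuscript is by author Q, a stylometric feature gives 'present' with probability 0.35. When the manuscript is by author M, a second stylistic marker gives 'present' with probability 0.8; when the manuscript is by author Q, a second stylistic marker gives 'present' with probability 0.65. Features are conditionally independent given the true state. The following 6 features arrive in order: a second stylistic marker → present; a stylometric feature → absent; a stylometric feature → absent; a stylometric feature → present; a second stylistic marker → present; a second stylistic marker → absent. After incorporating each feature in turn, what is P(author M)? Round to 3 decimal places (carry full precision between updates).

Apply Bayes' rule sequentially, carrying P(author M) forward.
After a second stylistic marker='present': P(author M) = 0.8·0.4500 / (0.8·0.4500 + 0.65·0.5500) ≈ 0.5017
After a stylometric feature='absent': P(author M) = 0.35·0.5017 / (0.35·0.5017 + 0.65·0.4983) ≈ 0.3516
After a stylometric feature='absent': P(author M) = 0.35·0.3516 / (0.35·0.3516 + 0.65·0.6484) ≈ 0.2260
After a stylometric feature='present': P(author M) = 0.65·0.2260 / (0.65·0.2260 + 0.35·0.7740) ≈ 0.3516
After a second stylistic marker='present': P(author M) = 0.8·0.3516 / (0.8·0.3516 + 0.65·0.6484) ≈ 0.4002
After a second stylistic marker='absent': P(author M) = 0.2·0.4002 / (0.2·0.4002 + 0.35·0.5998) ≈ 0.2761

0.276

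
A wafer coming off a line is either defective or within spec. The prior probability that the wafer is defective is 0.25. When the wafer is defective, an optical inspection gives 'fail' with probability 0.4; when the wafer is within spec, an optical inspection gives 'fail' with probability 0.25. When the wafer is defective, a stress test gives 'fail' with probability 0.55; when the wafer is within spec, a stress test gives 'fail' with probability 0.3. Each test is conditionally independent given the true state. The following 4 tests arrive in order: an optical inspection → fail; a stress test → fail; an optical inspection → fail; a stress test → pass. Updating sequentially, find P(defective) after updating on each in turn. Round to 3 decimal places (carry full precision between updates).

After an optical inspection='fail': P(defective) = 0.4·0.2500 / (0.4·0.2500 + 0.25·0.7500) ≈ 0.3478
After a stress test='fail': P(defective) = 0.55·0.3478 / (0.55·0.3478 + 0.3·0.6522) ≈ 0.4944
After an optical inspection='fail': P(defective) = 0.4·0.4944 / (0.4·0.4944 + 0.25·0.5056) ≈ 0.6101
After a stress test='pass': P(defective) = 0.45·0.6101 / (0.45·0.6101 + 0.7·0.3899) ≈ 0.5014

0.501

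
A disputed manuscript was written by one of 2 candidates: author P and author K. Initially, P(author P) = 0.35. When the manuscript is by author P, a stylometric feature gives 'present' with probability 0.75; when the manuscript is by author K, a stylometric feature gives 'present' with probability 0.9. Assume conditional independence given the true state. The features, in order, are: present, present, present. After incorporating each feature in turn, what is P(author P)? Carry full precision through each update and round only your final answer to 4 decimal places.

0.2376

After 'present': P(author P) = 0.75·0.3500 / (0.75·0.3500 + 0.9·0.6500) ≈ 0.3097
After 'present': P(author P) = 0.75·0.3097 / (0.75·0.3097 + 0.9·0.6903) ≈ 0.2722
After 'present': P(author P) = 0.75·0.2722 / (0.75·0.2722 + 0.9·0.7278) ≈ 0.2376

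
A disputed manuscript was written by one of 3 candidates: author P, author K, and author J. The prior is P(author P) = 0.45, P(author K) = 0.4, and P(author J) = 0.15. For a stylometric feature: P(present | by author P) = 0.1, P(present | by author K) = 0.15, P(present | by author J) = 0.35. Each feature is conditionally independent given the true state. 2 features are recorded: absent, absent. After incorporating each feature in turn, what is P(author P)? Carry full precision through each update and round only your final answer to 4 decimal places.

After 'absent': normaliser = 0.9·0.4500 + 0.85·0.4000 + 0.65·0.1500; P(author P) ≈ 0.4807, P(author K) ≈ 0.4036, P(author J) ≈ 0.1157
After 'absent': normaliser = 0.9·0.4807 + 0.85·0.4036 + 0.65·0.1157; P(author P) ≈ 0.5085, P(author K) ≈ 0.4031, P(author J) ≈ 0.0884

0.5085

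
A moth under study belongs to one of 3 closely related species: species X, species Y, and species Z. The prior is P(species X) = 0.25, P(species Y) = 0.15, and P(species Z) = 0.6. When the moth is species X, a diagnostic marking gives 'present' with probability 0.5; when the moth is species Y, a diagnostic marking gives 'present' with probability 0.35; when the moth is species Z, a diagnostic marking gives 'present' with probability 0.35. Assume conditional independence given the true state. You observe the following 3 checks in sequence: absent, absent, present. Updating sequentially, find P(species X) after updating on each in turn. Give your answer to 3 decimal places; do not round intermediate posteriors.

0.220

After 'absent': normaliser = 0.5·0.2500 + 0.65·0.1500 + 0.65·0.6000; P(species X) ≈ 0.2041, P(species Y) ≈ 0.1592, P(species Z) ≈ 0.6367
After 'absent': normaliser = 0.5·0.2041 + 0.65·0.1592 + 0.65·0.6367; P(species X) ≈ 0.1647, P(species Y) ≈ 0.1671, P(species Z) ≈ 0.6682
After 'present': normaliser = 0.5·0.1647 + 0.35·0.1671 + 0.35·0.6682; P(species X) ≈ 0.2198, P(species Y) ≈ 0.1560, P(species Z) ≈ 0.6241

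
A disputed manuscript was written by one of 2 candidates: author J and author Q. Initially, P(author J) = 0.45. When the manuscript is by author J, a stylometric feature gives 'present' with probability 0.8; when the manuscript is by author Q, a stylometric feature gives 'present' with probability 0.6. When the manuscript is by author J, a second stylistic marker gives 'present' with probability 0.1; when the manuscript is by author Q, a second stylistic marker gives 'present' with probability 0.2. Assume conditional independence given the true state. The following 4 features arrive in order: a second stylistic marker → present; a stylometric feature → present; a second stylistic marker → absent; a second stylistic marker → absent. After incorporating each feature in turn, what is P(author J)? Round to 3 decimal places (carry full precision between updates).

0.408

After a second stylistic marker='present': P(author J) = 0.1·0.4500 / (0.1·0.4500 + 0.2·0.5500) ≈ 0.2903
After a stylometric feature='present': P(author J) = 0.8·0.2903 / (0.8·0.2903 + 0.6·0.7097) ≈ 0.3529
After a second stylistic marker='absent': P(author J) = 0.9·0.3529 / (0.9·0.3529 + 0.8·0.6471) ≈ 0.3803
After a second stylistic marker='absent': P(author J) = 0.9·0.3803 / (0.9·0.3803 + 0.8·0.6197) ≈ 0.4084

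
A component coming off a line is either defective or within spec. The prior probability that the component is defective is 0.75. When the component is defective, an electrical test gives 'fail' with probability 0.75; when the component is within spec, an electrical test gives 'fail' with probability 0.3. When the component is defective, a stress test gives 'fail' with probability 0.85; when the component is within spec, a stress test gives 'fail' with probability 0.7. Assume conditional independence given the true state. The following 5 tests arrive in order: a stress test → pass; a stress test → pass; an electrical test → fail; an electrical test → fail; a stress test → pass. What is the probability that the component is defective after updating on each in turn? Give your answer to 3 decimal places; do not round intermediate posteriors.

0.701

After a stress test='pass': P(defective) = 0.15·0.7500 / (0.15·0.7500 + 0.3·0.2500) ≈ 0.6000
After a stress test='pass': P(defective) = 0.15·0.6000 / (0.15·0.6000 + 0.3·0.4000) ≈ 0.4286
After an electrical test='fail': P(defective) = 0.75·0.4286 / (0.75·0.4286 + 0.3·0.5714) ≈ 0.6522
After an electrical test='fail': P(defective) = 0.75·0.6522 / (0.75·0.6522 + 0.3·0.3478) ≈ 0.8242
After a stress test='pass': P(defective) = 0.15·0.8242 / (0.15·0.8242 + 0.3·0.1758) ≈ 0.7009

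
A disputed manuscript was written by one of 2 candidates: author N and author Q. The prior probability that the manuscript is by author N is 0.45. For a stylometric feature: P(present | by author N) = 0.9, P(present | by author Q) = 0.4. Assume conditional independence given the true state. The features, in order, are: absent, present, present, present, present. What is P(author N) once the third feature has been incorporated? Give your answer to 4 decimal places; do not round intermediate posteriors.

After 'absent': P(author N) = 0.1·0.4500 / (0.1·0.4500 + 0.6·0.5500) ≈ 0.1200
After 'present': P(author N) = 0.9·0.1200 / (0.9·0.1200 + 0.4·0.8800) ≈ 0.2348
After 'present': P(author N) = 0.9·0.2348 / (0.9·0.2348 + 0.4·0.7652) ≈ 0.4084

0.4084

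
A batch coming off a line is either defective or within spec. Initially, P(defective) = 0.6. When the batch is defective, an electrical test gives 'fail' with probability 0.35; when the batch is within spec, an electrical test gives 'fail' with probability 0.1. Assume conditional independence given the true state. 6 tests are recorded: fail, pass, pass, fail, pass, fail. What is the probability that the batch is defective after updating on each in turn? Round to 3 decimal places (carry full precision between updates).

0.960

Each posterior becomes the prior for the next update.
After 'fail': P(defective) = 0.35·0.6000 / (0.35·0.6000 + 0.1·0.4000) ≈ 0.8400
After 'pass': P(defective) = 0.65·0.8400 / (0.65·0.8400 + 0.9·0.1600) ≈ 0.7913
After 'pass': P(defective) = 0.65·0.7913 / (0.65·0.7913 + 0.9·0.2087) ≈ 0.7325
After 'fail': P(defective) = 0.35·0.7325 / (0.35·0.7325 + 0.1·0.2675) ≈ 0.9055
After 'pass': P(defective) = 0.65·0.9055 / (0.65·0.9055 + 0.9·0.0945) ≈ 0.8738
After 'fail': P(defective) = 0.35·0.8738 / (0.35·0.8738 + 0.1·0.1262) ≈ 0.9604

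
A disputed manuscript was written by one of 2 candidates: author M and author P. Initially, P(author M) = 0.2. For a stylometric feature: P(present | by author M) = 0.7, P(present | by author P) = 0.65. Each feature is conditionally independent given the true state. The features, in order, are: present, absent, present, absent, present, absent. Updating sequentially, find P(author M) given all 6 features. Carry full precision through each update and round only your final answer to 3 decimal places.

0.164

After 'present': P(author M) = 0.7·0.2000 / (0.7·0.2000 + 0.65·0.8000) ≈ 0.2121
After 'absent': P(author M) = 0.3·0.2121 / (0.3·0.2121 + 0.35·0.7879) ≈ 0.1875
After 'present': P(author M) = 0.7·0.1875 / (0.7·0.1875 + 0.65·0.8125) ≈ 0.1991
After 'absent': P(author M) = 0.3·0.1991 / (0.3·0.1991 + 0.35·0.8009) ≈ 0.1756
After 'present': P(author M) = 0.7·0.1756 / (0.7·0.1756 + 0.65·0.8244) ≈ 0.1866
After 'absent': P(author M) = 0.3·0.1866 / (0.3·0.1866 + 0.35·0.8134) ≈ 0.1643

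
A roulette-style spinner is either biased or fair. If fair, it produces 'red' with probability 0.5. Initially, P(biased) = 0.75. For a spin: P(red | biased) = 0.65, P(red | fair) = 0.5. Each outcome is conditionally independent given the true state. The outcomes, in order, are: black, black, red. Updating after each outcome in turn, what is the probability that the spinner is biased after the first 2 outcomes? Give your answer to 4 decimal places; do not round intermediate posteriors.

Apply Bayes' rule sequentially, carrying P(biased) forward.
After 'black': P(biased) = 0.35·0.7500 / (0.35·0.7500 + 0.5·0.2500) ≈ 0.6774
After 'black': P(biased) = 0.35·0.6774 / (0.35·0.6774 + 0.5·0.3226) ≈ 0.5951

0.5951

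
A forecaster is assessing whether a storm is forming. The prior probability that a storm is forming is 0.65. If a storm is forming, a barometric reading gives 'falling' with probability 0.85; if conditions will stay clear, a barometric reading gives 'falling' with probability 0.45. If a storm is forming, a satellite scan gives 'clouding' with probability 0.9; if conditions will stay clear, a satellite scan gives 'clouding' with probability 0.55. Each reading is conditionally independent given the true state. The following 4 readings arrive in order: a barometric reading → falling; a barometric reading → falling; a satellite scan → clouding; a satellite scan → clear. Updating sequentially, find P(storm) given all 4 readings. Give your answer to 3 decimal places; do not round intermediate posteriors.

Each posterior becomes the prior for the next update.
After a barometric reading='falling': P(storm) = 0.85·0.6500 / (0.85·0.6500 + 0.45·0.3500) ≈ 0.7782
After a barometric reading='falling': P(storm) = 0.85·0.7782 / (0.85·0.7782 + 0.45·0.2218) ≈ 0.8689
After a satellite scan='clouding': P(storm) = 0.9·0.8689 / (0.9·0.8689 + 0.55·0.1311) ≈ 0.9156
After a satellite scan='clear': P(storm) = 0.1·0.9156 / (0.1·0.9156 + 0.45·0.0844) ≈ 0.7067

0.707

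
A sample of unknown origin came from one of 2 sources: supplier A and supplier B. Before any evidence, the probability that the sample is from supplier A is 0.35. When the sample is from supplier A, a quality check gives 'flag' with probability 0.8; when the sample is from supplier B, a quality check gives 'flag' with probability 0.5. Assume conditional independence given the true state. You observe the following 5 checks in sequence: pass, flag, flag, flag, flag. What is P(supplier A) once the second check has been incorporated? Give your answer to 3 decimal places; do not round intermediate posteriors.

0.256

Apply Bayes' rule sequentially, carrying P(supplier A) forward.
After 'pass': P(supplier A) = 0.2·0.3500 / (0.2·0.3500 + 0.5·0.6500) ≈ 0.1772
After 'flag': P(supplier A) = 0.8·0.1772 / (0.8·0.1772 + 0.5·0.8228) ≈ 0.2563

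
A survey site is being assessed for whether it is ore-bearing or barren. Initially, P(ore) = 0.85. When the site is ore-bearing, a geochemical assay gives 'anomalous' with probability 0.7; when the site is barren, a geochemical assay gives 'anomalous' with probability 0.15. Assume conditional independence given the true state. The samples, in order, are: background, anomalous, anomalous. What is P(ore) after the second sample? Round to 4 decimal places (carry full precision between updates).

0.9032

After 'background': P(ore) = 0.3·0.8500 / (0.3·0.8500 + 0.85·0.1500) ≈ 0.6667
After 'anomalous': P(ore) = 0.7·0.6667 / (0.7·0.6667 + 0.15·0.3333) ≈ 0.9032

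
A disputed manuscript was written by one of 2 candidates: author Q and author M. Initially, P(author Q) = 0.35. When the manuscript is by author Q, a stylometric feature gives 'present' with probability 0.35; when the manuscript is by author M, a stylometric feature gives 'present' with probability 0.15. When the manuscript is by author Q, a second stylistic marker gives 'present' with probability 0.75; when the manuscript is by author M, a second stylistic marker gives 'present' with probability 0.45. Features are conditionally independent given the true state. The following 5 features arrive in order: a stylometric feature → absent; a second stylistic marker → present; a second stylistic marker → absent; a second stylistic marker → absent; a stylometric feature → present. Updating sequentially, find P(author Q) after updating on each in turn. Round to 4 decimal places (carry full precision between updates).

Apply Bayes' rule sequentially, carrying P(author Q) forward.
After a stylometric feature='absent': P(author Q) = 0.65·0.3500 / (0.65·0.3500 + 0.85·0.6500) ≈ 0.2917
After a second stylistic marker='present': P(author Q) = 0.75·0.2917 / (0.75·0.2917 + 0.45·0.7083) ≈ 0.4070
After a second stylistic marker='absent': P(author Q) = 0.25·0.4070 / (0.25·0.4070 + 0.55·0.5930) ≈ 0.2378
After a second stylistic marker='absent': P(author Q) = 0.25·0.2378 / (0.25·0.2378 + 0.55·0.7622) ≈ 0.1242
After a stylometric feature='present': P(author Q) = 0.35·0.1242 / (0.35·0.1242 + 0.15·0.8758) ≈ 0.2486

0.2486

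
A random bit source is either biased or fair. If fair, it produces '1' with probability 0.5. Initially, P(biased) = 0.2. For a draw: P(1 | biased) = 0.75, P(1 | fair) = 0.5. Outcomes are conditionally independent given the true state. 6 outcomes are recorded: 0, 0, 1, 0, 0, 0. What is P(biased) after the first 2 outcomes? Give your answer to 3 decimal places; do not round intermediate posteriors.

0.059

Each posterior becomes the prior for the next update.
After '0': P(biased) = 0.25·0.2000 / (0.25·0.2000 + 0.5·0.8000) ≈ 0.1111
After '0': P(biased) = 0.25·0.1111 / (0.25·0.1111 + 0.5·0.8889) ≈ 0.0588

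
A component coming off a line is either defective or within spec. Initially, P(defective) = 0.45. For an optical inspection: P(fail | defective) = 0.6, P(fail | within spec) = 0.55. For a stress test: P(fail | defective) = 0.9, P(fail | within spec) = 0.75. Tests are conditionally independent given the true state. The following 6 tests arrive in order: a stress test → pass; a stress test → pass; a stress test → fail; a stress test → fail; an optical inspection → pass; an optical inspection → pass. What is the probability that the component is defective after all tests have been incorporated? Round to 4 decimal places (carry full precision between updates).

0.1296

Each posterior becomes the prior for the next update.
After a stress test='pass': P(defective) = 0.1·0.4500 / (0.1·0.4500 + 0.25·0.5500) ≈ 0.2466
After a stress test='pass': P(defective) = 0.1·0.2466 / (0.1·0.2466 + 0.25·0.7534) ≈ 0.1158
After a stress test='fail': P(defective) = 0.9·0.1158 / (0.9·0.1158 + 0.75·0.8842) ≈ 0.1358
After a stress test='fail': P(defective) = 0.9·0.1358 / (0.9·0.1358 + 0.75·0.8642) ≈ 0.1586
After an optical inspection='pass': P(defective) = 0.4·0.1586 / (0.4·0.1586 + 0.45·0.8414) ≈ 0.1435
After an optical inspection='pass': P(defective) = 0.4·0.1435 / (0.4·0.1435 + 0.45·0.8565) ≈ 0.1296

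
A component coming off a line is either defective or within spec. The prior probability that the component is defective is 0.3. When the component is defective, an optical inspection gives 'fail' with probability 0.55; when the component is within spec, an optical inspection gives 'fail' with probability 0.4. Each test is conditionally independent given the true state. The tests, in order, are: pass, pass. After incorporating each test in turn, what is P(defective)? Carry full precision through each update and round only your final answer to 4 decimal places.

0.1942

After 'pass': P(defective) = 0.45·0.3000 / (0.45·0.3000 + 0.6·0.7000) ≈ 0.2432
After 'pass': P(defective) = 0.45·0.2432 / (0.45·0.2432 + 0.6·0.7568) ≈ 0.1942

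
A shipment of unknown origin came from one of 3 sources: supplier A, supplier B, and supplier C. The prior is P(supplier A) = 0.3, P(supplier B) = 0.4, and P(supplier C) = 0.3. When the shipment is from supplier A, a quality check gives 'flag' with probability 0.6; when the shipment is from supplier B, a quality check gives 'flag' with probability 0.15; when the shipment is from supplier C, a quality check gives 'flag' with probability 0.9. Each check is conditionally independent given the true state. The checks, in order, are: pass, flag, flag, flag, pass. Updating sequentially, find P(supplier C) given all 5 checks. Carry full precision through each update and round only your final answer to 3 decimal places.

0.162

After 'pass': normaliser = 0.4·0.3000 + 0.85·0.4000 + 0.1·0.3000; P(supplier A) ≈ 0.2449, P(supplier B) ≈ 0.6939, P(supplier C) ≈ 0.0612
After 'flag': normaliser = 0.6·0.2449 + 0.15·0.6939 + 0.9·0.0612; P(supplier A) ≈ 0.4800, P(supplier B) ≈ 0.3400, P(supplier C) ≈ 0.1800
After 'flag': normaliser = 0.6·0.4800 + 0.15·0.3400 + 0.9·0.1800; P(supplier A) ≈ 0.5749, P(supplier B) ≈ 0.1018, P(supplier C) ≈ 0.3234
After 'flag': normaliser = 0.6·0.5749 + 0.15·0.1018 + 0.9·0.3234; P(supplier A) ≈ 0.5297, P(supplier B) ≈ 0.0234, P(supplier C) ≈ 0.4469
After 'pass': normaliser = 0.4·0.5297 + 0.85·0.0234 + 0.1·0.4469; P(supplier A) ≈ 0.7663, P(supplier B) ≈ 0.0721, P(supplier C) ≈ 0.1616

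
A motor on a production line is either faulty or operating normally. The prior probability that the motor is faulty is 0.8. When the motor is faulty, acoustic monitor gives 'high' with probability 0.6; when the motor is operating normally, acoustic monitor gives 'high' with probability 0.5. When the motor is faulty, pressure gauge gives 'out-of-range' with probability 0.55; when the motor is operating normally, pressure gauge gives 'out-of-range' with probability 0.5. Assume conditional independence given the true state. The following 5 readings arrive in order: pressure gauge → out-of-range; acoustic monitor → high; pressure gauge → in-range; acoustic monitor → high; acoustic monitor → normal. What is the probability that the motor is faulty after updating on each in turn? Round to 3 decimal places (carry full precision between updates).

Each posterior becomes the prior for the next update.
After pressure gauge='out-of-range': P(faulty) = 0.55·0.8000 / (0.55·0.8000 + 0.5·0.2000) ≈ 0.8148
After acoustic monitor='high': P(faulty) = 0.6·0.8148 / (0.6·0.8148 + 0.5·0.1852) ≈ 0.8408
After pressure gauge='in-range': P(faulty) = 0.45·0.8408 / (0.45·0.8408 + 0.5·0.1592) ≈ 0.8261
After acoustic monitor='high': P(faulty) = 0.6·0.8261 / (0.6·0.8261 + 0.5·0.1739) ≈ 0.8508
After acoustic monitor='normal': P(faulty) = 0.4·0.8508 / (0.4·0.8508 + 0.5·0.1492) ≈ 0.8202

0.820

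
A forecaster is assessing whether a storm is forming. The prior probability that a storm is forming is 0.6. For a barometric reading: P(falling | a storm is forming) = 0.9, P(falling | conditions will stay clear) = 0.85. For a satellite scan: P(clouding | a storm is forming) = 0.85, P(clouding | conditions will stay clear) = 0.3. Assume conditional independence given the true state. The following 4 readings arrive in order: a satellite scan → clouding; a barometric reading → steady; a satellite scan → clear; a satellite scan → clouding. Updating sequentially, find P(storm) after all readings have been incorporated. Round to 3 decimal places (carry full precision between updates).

0.632

After a satellite scan='clouding': P(storm) = 0.85·0.6000 / (0.85·0.6000 + 0.3·0.4000) ≈ 0.8095
After a barometric reading='steady': P(storm) = 0.1·0.8095 / (0.1·0.8095 + 0.15·0.1905) ≈ 0.7391
After a satellite scan='clear': P(storm) = 0.15·0.7391 / (0.15·0.7391 + 0.7·0.2609) ≈ 0.3778
After a satellite scan='clouding': P(storm) = 0.85·0.3778 / (0.85·0.3778 + 0.3·0.6222) ≈ 0.6324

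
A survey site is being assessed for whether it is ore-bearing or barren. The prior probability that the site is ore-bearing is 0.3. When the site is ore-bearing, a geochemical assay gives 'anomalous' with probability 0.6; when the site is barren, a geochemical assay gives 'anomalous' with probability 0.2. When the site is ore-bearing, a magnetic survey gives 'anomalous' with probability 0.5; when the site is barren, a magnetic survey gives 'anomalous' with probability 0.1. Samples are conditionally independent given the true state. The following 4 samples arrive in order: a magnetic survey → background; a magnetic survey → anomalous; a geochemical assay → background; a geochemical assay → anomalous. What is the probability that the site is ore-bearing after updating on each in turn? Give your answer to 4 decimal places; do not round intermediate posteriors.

0.6410

After a magnetic survey='background': P(ore) = 0.5·0.3000 / (0.5·0.3000 + 0.9·0.7000) ≈ 0.1923
After a magnetic survey='anomalous': P(ore) = 0.5·0.1923 / (0.5·0.1923 + 0.1·0.8077) ≈ 0.5435
After a geochemical assay='background': P(ore) = 0.4·0.5435 / (0.4·0.5435 + 0.8·0.4565) ≈ 0.3731
After a geochemical assay='anomalous': P(ore) = 0.6·0.3731 / (0.6·0.3731 + 0.2·0.6269) ≈ 0.6410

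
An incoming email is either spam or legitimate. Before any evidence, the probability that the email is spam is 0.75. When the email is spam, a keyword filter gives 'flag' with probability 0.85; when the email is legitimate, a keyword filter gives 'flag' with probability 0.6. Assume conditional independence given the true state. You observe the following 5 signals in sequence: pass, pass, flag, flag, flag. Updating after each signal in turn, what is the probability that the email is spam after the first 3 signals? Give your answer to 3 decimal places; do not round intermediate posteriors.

0.374

After 'pass': P(spam) = 0.15·0.7500 / (0.15·0.7500 + 0.4·0.2500) ≈ 0.5294
After 'pass': P(spam) = 0.15·0.5294 / (0.15·0.5294 + 0.4·0.4706) ≈ 0.2967
After 'flag': P(spam) = 0.85·0.2967 / (0.85·0.2967 + 0.6·0.7033) ≈ 0.3741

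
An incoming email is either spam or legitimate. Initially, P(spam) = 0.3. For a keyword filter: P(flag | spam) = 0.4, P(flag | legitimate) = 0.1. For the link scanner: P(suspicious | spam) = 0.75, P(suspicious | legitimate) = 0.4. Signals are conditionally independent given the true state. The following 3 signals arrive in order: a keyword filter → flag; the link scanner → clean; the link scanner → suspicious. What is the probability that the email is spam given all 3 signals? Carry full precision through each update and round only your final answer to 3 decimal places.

After a keyword filter='flag': P(spam) = 0.4·0.3000 / (0.4·0.3000 + 0.1·0.7000) ≈ 0.6316
After the link scanner='clean': P(spam) = 0.25·0.6316 / (0.25·0.6316 + 0.6·0.3684) ≈ 0.4167
After the link scanner='suspicious': P(spam) = 0.75·0.4167 / (0.75·0.4167 + 0.4·0.5833) ≈ 0.5725

0.573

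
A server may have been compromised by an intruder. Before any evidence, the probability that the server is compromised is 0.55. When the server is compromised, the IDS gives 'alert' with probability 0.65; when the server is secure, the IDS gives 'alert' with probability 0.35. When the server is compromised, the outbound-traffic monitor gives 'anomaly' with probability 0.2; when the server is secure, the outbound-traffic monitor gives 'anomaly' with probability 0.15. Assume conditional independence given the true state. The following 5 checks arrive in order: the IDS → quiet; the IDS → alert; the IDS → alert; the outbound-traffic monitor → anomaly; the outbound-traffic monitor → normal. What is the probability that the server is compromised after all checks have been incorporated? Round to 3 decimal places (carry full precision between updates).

0.740

Apply Bayes' rule sequentially, carrying P(compromised) forward.
After the IDS='quiet': P(compromised) = 0.35·0.5500 / (0.35·0.5500 + 0.65·0.4500) ≈ 0.3969
After the IDS='alert': P(compromised) = 0.65·0.3969 / (0.65·0.3969 + 0.35·0.6031) ≈ 0.5500
After the IDS='alert': P(compromised) = 0.65·0.5500 / (0.65·0.5500 + 0.35·0.4500) ≈ 0.6942
After the outbound-traffic monitor='anomaly': P(compromised) = 0.2·0.6942 / (0.2·0.6942 + 0.15·0.3058) ≈ 0.7516
After the outbound-traffic monitor='normal': P(compromised) = 0.8·0.7516 / (0.8·0.7516 + 0.85·0.2484) ≈ 0.7402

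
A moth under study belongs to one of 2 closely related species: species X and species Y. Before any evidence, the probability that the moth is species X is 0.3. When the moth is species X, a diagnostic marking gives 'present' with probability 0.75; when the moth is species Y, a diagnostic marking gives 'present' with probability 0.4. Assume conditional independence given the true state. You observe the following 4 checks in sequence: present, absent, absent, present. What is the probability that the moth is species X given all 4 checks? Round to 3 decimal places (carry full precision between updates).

Each posterior becomes the prior for the next update.
After 'present': P(species X) = 0.75·0.3000 / (0.75·0.3000 + 0.4·0.7000) ≈ 0.4455
After 'absent': P(species X) = 0.25·0.4455 / (0.25·0.4455 + 0.6·0.5545) ≈ 0.2508
After 'absent': P(species X) = 0.25·0.2508 / (0.25·0.2508 + 0.6·0.7492) ≈ 0.1224
After 'present': P(species X) = 0.75·0.1224 / (0.75·0.1224 + 0.4·0.8776) ≈ 0.2073

0.207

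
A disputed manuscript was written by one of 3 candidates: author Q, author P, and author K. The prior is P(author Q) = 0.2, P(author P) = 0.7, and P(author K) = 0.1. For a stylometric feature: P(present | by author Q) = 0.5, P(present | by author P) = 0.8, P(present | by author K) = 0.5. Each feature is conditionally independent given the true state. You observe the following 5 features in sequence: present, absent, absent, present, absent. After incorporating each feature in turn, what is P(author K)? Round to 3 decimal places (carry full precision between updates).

0.241

Apply Bayes' rule sequentially, carrying P(author K) forward.
After 'present': normaliser = 0.5·0.2000 + 0.8·0.7000 + 0.5·0.1000; P(author Q) ≈ 0.1408, P(author P) ≈ 0.7887, P(author K) ≈ 0.0704
After 'absent': normaliser = 0.5·0.1408 + 0.2·0.7887 + 0.5·0.0704; P(author Q) ≈ 0.2674, P(author P) ≈ 0.5989, P(author K) ≈ 0.1337
After 'absent': normaliser = 0.5·0.2674 + 0.2·0.5989 + 0.5·0.1337; P(author Q) ≈ 0.4174, P(author P) ≈ 0.3740, P(author K) ≈ 0.2087
After 'present': normaliser = 0.5·0.4174 + 0.8·0.3740 + 0.5·0.2087; P(author Q) ≈ 0.3409, P(author P) ≈ 0.4887, P(author K) ≈ 0.1704
After 'absent': normaliser = 0.5·0.3409 + 0.2·0.4887 + 0.5·0.1704; P(author Q) ≈ 0.4823, P(author P) ≈ 0.2766, P(author K) ≈ 0.2411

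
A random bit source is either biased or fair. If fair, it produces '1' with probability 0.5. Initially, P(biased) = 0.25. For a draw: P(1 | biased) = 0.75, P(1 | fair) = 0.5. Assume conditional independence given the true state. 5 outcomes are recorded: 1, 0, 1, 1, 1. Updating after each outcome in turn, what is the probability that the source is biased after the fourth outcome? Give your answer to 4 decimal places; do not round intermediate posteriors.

Each posterior becomes the prior for the next update.
After '1': P(biased) = 0.75·0.2500 / (0.75·0.2500 + 0.5·0.7500) ≈ 0.3333
After '0': P(biased) = 0.25·0.3333 / (0.25·0.3333 + 0.5·0.6667) ≈ 0.2000
After '1': P(biased) = 0.75·0.2000 / (0.75·0.2000 + 0.5·0.8000) ≈ 0.2727
After '1': P(biased) = 0.75·0.2727 / (0.75·0.2727 + 0.5·0.7273) ≈ 0.3600

0.3600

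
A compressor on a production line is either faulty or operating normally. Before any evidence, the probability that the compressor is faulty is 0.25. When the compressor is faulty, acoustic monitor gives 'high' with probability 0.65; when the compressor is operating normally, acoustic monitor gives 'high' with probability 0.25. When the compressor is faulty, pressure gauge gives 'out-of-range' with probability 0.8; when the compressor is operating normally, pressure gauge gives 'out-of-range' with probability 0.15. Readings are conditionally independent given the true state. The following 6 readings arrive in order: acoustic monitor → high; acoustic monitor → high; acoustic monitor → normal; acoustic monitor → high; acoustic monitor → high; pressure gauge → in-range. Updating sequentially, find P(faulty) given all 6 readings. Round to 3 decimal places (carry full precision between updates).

After acoustic monitor='high': P(faulty) = 0.65·0.2500 / (0.65·0.2500 + 0.25·0.7500) ≈ 0.4643
After acoustic monitor='high': P(faulty) = 0.65·0.4643 / (0.65·0.4643 + 0.25·0.5357) ≈ 0.6926
After acoustic monitor='normal': P(faulty) = 0.35·0.6926 / (0.35·0.6926 + 0.75·0.3074) ≈ 0.5126
After acoustic monitor='high': P(faulty) = 0.65·0.5126 / (0.65·0.5126 + 0.25·0.4874) ≈ 0.7322
After acoustic monitor='high': P(faulty) = 0.65·0.7322 / (0.65·0.7322 + 0.25·0.2678) ≈ 0.8767
After pressure gauge='in-range': P(faulty) = 0.2·0.8767 / (0.2·0.8767 + 0.85·0.1233) ≈ 0.6258

0.626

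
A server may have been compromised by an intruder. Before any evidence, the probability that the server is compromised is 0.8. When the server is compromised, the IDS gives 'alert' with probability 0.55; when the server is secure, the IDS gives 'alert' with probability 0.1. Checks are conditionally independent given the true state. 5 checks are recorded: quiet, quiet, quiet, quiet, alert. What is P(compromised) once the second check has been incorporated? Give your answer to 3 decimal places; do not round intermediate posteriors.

After 'quiet': P(compromised) = 0.45·0.8000 / (0.45·0.8000 + 0.9·0.2000) ≈ 0.6667
After 'quiet': P(compromised) = 0.45·0.6667 / (0.45·0.6667 + 0.9·0.3333) ≈ 0.5000

0.500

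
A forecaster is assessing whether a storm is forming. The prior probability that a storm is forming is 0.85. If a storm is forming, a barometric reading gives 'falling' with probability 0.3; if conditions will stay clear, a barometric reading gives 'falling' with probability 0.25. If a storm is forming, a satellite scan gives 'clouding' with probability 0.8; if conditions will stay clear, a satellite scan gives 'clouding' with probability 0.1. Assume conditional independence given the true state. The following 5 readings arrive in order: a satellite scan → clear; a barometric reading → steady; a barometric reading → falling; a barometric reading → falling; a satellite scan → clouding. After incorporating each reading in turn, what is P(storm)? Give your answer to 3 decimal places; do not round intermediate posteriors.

After a satellite scan='clear': P(storm) = 0.2·0.8500 / (0.2·0.8500 + 0.9·0.1500) ≈ 0.5574
After a barometric reading='steady': P(storm) = 0.7·0.5574 / (0.7·0.5574 + 0.75·0.4426) ≈ 0.5403
After a barometric reading='falling': P(storm) = 0.3·0.5403 / (0.3·0.5403 + 0.25·0.4597) ≈ 0.5851
After a barometric reading='falling': P(storm) = 0.3·0.5851 / (0.3·0.5851 + 0.25·0.4149) ≈ 0.6286
After a satellite scan='clouding': P(storm) = 0.8·0.6286 / (0.8·0.6286 + 0.1·0.3714) ≈ 0.9312

0.931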